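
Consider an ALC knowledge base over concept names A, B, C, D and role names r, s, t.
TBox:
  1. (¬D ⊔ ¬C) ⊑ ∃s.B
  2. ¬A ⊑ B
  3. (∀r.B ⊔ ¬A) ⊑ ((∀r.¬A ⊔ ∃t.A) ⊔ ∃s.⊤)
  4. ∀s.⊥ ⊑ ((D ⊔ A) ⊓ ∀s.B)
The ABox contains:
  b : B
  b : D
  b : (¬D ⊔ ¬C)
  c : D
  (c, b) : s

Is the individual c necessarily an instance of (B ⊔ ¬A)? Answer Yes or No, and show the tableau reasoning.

1. c : (B ⊔ ¬A)?  L(c) = {D} ∪ {(¬B ⊓ A)}
   open: L(c) ⊇ {A, C, D, ¬B, ∃r.¬B, …} (+ ∃-successors) — c ∉ (B ⊔ ¬A) possible
2. Hence c : (B ⊔ ¬A): not entailed.

No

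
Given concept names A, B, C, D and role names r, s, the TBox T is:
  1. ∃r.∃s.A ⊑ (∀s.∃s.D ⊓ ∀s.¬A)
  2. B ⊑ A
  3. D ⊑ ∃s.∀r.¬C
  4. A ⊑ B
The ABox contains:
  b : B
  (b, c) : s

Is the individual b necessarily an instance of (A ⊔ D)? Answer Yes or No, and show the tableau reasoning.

1. b : (A ⊔ D)?  L(b) = {B} ∪ {(¬A ⊓ ¬D)}
   clash {A, ¬A} at b — b ∈ (A ⊔ D)
2. Hence b : (A ⊔ D): entailed.

Yes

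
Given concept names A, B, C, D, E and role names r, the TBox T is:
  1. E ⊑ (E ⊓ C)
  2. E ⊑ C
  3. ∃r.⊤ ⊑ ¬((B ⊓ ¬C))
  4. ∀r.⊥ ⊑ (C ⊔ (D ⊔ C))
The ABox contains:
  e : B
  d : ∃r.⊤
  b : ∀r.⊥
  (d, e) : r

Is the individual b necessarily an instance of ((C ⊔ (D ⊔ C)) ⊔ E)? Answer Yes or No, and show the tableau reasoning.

1. b : ((C ⊔ (D ⊔ C)) ⊔ E)?  L(b) = {∀r.⊥} ∪ {((¬C ⊓ (¬D ⊓ ¬C)) ⊓ ¬E)}
   clash {C, ¬C} at b — b ∈ ((C ⊔ (D ⊔ C)) ⊔ E)
2. Hence b : ((C ⊔ (D ⊔ C)) ⊔ E): entailed.

Yes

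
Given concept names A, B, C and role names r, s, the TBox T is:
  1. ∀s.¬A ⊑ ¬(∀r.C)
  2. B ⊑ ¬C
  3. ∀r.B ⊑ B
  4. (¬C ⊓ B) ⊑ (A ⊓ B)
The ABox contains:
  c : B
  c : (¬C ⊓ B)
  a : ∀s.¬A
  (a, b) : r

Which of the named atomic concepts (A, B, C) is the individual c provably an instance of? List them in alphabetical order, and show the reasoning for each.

1. c : A?  L(c) = {B, (¬C ⊓ B)} ∪ {¬A}
   clash {A, ¬A} at c — c ∈ A
2. c : B?  L(c) = {B, (¬C ⊓ B)} ∪ {¬B}
   clash {B, ¬B} at c — c ∈ B
3. c : C?  L(c) = {B, (¬C ⊓ B)} ∪ {¬C}
   apply at c: (¬C ⊓ B)⊑(A ⊓ B)
   open: L(c) ⊇ {A, B, ¬C, ∃s.A} (+ ∃-successors) — c ∉ C possible
4. Entailed for c: {A, B}

{A, B}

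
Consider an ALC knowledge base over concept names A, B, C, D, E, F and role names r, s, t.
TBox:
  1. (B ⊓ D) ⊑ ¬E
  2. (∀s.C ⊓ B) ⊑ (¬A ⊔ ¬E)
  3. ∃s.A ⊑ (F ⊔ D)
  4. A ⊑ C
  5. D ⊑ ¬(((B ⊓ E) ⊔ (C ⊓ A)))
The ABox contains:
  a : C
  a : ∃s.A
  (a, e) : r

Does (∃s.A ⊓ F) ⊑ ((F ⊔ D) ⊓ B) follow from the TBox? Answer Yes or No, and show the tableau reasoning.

No

1. (∃s.A ⊓ F) ⊑ ((F ⊔ D) ⊓ B)  ⇔  ((∃s.A ⊓ F) ⊓ ((¬F ⊓ ¬D) ⊔ ¬B)) unsat w.r.t. T
   apply at x₀: ∃s.A⊑(F ⊔ D)
   open: L(x₀) ⊇ {F, ¬A, ¬B, ¬D, ∃s.A} (+ ∃-successors)
2. Hence (∃s.A ⊓ F) ⊑ ((F ⊔ D) ⊓ B): not entailed.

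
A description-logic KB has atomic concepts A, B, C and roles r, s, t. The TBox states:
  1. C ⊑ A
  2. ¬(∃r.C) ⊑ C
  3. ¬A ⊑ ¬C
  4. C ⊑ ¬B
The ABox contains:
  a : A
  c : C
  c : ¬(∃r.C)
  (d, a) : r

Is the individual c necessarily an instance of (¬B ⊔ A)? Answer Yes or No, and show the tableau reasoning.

Yes

1. c : (¬B ⊔ A)?  L(c) = {C, ¬(∃r.C)} ∪ {(B ⊓ ¬A)}
   clash {C, ¬C} at c — c ∈ (¬B ⊔ A)
2. Hence c : (¬B ⊔ A): entailed.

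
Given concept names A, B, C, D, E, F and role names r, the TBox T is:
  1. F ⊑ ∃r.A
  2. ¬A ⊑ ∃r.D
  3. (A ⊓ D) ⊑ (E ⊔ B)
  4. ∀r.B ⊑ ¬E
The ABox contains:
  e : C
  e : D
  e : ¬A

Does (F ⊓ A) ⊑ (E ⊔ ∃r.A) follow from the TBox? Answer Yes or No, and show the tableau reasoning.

Yes

1. (F ⊓ A) ⊑ (E ⊔ ∃r.A)  ⇔  ((F ⊓ A) ⊓ (¬E ⊓ ∀r.¬A)) unsat w.r.t. T
   all branches close; clash {A, ¬A} at an ∃-successor
2. Hence (F ⊓ A) ⊑ (E ⊔ ∃r.A): entailed.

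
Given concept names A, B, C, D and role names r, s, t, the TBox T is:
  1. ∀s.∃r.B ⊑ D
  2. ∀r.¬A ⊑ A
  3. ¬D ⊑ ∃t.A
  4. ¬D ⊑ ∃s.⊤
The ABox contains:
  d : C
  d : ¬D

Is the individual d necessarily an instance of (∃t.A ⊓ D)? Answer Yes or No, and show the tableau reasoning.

1. d : (∃t.A ⊓ D)?  L(d) = {C, ¬D} ∪ {(∀t.¬A ⊔ ¬D)}
   apply at d: ¬D⊑∃t.A; ¬D⊑∃s.⊤
   open: L(d) ⊇ {C, ¬D, ∃r.A, ∃s.∀r.¬B, ∃s.⊤, …} (+ ∃-successors) — d ∉ (∃t.A ⊓ D) possible
2. Hence d : (∃t.A ⊓ D): not entailed.

No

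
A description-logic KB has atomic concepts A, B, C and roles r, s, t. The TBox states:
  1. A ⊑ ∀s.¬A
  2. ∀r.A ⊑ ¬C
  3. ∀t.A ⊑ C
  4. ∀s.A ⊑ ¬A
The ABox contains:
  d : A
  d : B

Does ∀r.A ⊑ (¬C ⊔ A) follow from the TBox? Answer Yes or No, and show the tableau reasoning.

1. ∀r.A ⊑ (¬C ⊔ A)  ⇔  (∀r.A ⊓ (C ⊓ ¬A)) unsat w.r.t. T
   all branches close; clash {C, ¬C} at x₀
2. Hence ∀r.A ⊑ (¬C ⊔ A): entailed.

Yes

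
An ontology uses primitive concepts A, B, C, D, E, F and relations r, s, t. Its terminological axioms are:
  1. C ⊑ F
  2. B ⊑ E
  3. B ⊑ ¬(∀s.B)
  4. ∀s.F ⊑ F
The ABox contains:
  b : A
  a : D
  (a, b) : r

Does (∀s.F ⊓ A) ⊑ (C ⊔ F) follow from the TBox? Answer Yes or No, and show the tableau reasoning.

Yes

1. (∀s.F ⊓ A) ⊑ (C ⊔ F)  ⇔  ((∀s.F ⊓ A) ⊓ (¬C ⊓ ¬F)) unsat w.r.t. T
   all branches close; clash {F, ¬F} at x₀
2. Hence (∀s.F ⊓ A) ⊑ (C ⊔ F): entailed.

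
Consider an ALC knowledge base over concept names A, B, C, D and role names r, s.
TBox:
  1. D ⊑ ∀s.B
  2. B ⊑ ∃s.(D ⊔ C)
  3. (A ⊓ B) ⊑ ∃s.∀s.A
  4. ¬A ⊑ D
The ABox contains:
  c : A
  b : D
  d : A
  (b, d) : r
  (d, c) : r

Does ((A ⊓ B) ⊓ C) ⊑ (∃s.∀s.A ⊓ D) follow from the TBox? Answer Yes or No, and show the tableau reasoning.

1. ((A ⊓ B) ⊓ C) ⊑ (∃s.∀s.A ⊓ D)  ⇔  (((A ⊓ B) ⊓ C) ⊓ (∀s.∃s.¬A ⊔ ¬D)) unsat w.r.t. T
   apply at x₀: B⊑∃s.(D ⊔ C); (A ⊓ B)⊑∃s.∀s.A
   open: L(x₀) ⊇ {A, B, C, ¬D, ∃s.(D ⊔ C), …} (+ ∃-successors)
2. Hence ((A ⊓ B) ⊓ C) ⊑ (∃s.∀s.A ⊓ D): not entailed.

No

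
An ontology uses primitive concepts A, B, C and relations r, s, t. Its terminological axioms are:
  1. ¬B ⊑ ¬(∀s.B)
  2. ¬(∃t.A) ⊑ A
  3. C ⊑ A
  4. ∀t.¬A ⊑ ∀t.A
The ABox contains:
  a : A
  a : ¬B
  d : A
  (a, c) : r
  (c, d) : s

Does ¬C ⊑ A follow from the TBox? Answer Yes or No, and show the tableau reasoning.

No

1. ¬C ⊑ A  ⇔  (¬C ⊓ ¬A) unsat w.r.t. T
   open: L(x₀) ⊇ {B, ¬A, ¬C, ∃t.A} (+ ∃-successors)
2. Hence ¬C ⊑ A: not entailed.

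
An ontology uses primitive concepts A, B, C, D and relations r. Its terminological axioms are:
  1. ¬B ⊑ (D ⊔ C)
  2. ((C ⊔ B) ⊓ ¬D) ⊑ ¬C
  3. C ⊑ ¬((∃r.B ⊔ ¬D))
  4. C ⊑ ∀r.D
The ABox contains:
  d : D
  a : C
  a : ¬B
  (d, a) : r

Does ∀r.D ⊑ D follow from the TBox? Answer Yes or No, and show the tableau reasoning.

No

1. ∀r.D ⊑ D  ⇔  (∀r.D ⊓ ¬D) unsat w.r.t. T
   open: L(x₀) ⊇ {B, ¬C, ¬D, ∀r.D}
2. Hence ∀r.D ⊑ D: not entailed.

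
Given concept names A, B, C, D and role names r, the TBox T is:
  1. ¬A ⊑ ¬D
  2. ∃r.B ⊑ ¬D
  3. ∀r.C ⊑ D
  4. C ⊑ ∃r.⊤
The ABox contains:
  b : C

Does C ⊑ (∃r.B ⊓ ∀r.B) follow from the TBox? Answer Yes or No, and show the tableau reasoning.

No

1. C ⊑ (∃r.B ⊓ ∀r.B)  ⇔  (C ⊓ (∀r.¬B ⊔ ∃r.¬B)) unsat w.r.t. T
   apply at x₀: C⊑∃r.⊤
   open: L(x₀) ⊇ {A, C, ∀r.¬B, ∃r.¬C, ∃r.⊤} (+ ∃-successors)
2. Hence C ⊑ (∃r.B ⊓ ∀r.B): not entailed.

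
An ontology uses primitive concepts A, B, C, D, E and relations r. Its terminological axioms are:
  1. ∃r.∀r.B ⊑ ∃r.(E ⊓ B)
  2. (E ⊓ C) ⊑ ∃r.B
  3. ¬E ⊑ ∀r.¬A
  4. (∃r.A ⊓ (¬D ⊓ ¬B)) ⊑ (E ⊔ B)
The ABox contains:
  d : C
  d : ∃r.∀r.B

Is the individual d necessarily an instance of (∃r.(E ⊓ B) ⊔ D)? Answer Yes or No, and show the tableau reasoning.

1. d : (∃r.(E ⊓ B) ⊔ D)?  L(d) = {C, ∃r.∀r.B} ∪ {(∀r.(¬E ⊔ ¬B) ⊓ ¬D)}
   clash {B, ¬B} at an ∃-successor — d ∈ (∃r.(E ⊓ B) ⊔ D)
2. Hence d : (∃r.(E ⊓ B) ⊔ D): entailed.

Yes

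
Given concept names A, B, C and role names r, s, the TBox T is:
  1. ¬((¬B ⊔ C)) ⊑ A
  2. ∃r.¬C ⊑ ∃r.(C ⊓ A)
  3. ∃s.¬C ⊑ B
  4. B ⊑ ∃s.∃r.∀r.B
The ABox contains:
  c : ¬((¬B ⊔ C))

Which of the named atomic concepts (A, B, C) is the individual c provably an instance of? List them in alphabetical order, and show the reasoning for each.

1. c : A?  L(c) = {¬((¬B ⊔ C))} ∪ {¬A}
   clash {A, ¬A} at c — c ∈ A
2. c : B?  L(c) = {¬((¬B ⊔ C))} ∪ {¬B}
   clash {B, ¬B} at c — c ∈ B
3. c : C?  L(c) = {¬((¬B ⊔ C))} ∪ {¬C}
   apply at c: ¬((¬B ⊔ C))⊑A; B⊑∃s.∃r.∀r.B
   open: L(c) ⊇ {A, B, ¬C, ∀r.C, ∃s.∃r.∀r.B} (+ ∃-successors) — c ∉ C possible
4. Entailed for c: {A, B}

{A, B}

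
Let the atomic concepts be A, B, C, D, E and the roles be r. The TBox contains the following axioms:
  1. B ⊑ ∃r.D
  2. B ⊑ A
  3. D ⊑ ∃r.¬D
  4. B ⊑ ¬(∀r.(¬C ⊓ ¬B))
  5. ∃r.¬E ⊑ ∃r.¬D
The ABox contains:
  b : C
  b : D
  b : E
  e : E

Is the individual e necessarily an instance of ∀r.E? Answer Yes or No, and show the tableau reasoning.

No

1. e : ∀r.E?  L(e) = {E} ∪ {∃r.¬E}
   apply at e: ∃r.¬E⊑∃r.¬D
   open: L(e) ⊇ {E, ¬B, ¬D, ∃r.¬D, ∃r.¬E} (+ ∃-successors) — e ∉ ∀r.E possible
2. Hence e : ∀r.E: not entailed.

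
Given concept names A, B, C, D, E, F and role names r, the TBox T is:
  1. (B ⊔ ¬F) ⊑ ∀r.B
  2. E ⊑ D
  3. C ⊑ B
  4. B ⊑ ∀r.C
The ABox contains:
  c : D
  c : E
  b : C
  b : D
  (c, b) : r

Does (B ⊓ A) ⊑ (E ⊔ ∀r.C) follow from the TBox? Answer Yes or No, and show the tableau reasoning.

1. (B ⊓ A) ⊑ (E ⊔ ∀r.C)  ⇔  ((B ⊓ A) ⊓ (¬E ⊓ ∃r.¬C)) unsat w.r.t. T
   all branches close; clash {C, ¬C} at an ∃-successor
2. Hence (B ⊓ A) ⊑ (E ⊔ ∀r.C): entailed.

Yes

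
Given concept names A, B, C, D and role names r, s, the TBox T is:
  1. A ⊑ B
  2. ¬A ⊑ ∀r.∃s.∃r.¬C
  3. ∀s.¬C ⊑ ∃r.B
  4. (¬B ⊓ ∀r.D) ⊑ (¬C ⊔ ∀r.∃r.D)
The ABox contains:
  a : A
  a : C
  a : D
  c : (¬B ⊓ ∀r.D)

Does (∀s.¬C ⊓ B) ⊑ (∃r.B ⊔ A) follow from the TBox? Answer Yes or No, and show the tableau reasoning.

1. (∀s.¬C ⊓ B) ⊑ (∃r.B ⊔ A)  ⇔  ((∀s.¬C ⊓ B) ⊓ (∀r.¬B ⊓ ¬A)) unsat w.r.t. T
   all branches close; clash {B, ¬B} at an ∃-successor
2. Hence (∀s.¬C ⊓ B) ⊑ (∃r.B ⊔ A): entailed.

Yes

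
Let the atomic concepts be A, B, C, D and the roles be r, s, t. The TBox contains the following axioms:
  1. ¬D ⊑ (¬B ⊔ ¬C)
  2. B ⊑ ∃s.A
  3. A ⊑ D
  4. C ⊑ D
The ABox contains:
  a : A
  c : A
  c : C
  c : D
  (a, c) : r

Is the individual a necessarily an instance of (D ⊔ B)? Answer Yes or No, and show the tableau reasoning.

Yes

1. a : (D ⊔ B)?  L(a) = {A} ∪ {(¬D ⊓ ¬B)}
   clash {D, ¬D} at a — a ∈ (D ⊔ B)
2. Hence a : (D ⊔ B): entailed.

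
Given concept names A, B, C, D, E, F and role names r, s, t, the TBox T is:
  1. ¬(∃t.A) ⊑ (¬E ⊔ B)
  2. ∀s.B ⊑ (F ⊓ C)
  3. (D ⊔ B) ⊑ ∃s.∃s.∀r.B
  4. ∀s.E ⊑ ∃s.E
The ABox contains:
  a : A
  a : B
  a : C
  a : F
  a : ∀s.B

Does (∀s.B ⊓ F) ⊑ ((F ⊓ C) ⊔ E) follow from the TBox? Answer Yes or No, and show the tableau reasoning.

Yes

1. (∀s.B ⊓ F) ⊑ ((F ⊓ C) ⊔ E)  ⇔  ((∀s.B ⊓ F) ⊓ ((¬F ⊔ ¬C) ⊓ ¬E)) unsat w.r.t. T
   all branches close; clash {C, ¬C} at x₀
2. Hence (∀s.B ⊓ F) ⊑ ((F ⊓ C) ⊔ E): entailed.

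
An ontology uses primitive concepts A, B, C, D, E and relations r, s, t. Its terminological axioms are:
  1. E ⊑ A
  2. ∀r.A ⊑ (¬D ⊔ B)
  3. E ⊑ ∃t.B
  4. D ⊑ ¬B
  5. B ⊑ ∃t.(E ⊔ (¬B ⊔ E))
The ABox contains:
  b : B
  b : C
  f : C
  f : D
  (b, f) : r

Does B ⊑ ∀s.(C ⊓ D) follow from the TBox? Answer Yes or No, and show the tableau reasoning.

No

1. B ⊑ ∀s.(C ⊓ D)  ⇔  (B ⊓ ∃s.(¬C ⊔ ¬D)) unsat w.r.t. T
   apply at x₀: B⊑∃t.(E ⊔ (¬B ⊔ E))
   open: L(x₀) ⊇ {B, ¬D, ¬E, ∃r.¬A, ∃s.(¬C ⊔ ¬D), …} (+ ∃-successors)
2. Hence B ⊑ ∀s.(C ⊓ D): not entailed.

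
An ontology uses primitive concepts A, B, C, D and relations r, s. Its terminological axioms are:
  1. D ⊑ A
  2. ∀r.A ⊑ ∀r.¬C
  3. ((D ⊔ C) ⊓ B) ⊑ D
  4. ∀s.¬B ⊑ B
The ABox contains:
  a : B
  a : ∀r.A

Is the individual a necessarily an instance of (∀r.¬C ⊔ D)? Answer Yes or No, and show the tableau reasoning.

1. a : (∀r.¬C ⊔ D)?  L(a) = {B, ∀r.A} ∪ {(∃r.C ⊓ ¬D)}
   clash {D, ¬D} at a — a ∈ (∀r.¬C ⊔ D)
2. Hence a : (∀r.¬C ⊔ D): entailed.

Yes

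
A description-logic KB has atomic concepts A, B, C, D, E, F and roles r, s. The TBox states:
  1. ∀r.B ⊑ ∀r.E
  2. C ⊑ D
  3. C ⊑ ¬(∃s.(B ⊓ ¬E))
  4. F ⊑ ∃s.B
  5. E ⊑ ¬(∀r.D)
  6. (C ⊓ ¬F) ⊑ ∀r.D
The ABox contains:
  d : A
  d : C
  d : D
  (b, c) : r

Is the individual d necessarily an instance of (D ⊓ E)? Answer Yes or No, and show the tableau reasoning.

1. d : (D ⊓ E)?  L(d) = {A, C, D} ∪ {(¬D ⊔ ¬E)}
   apply at d: C⊑¬(∃s.(B ⊓ ¬E))
   open: L(d) ⊇ {A, C, D, ¬E, ¬F, …} (+ ∃-successors) — d ∉ (D ⊓ E) possible
2. Hence d : (D ⊓ E): not entailed.

No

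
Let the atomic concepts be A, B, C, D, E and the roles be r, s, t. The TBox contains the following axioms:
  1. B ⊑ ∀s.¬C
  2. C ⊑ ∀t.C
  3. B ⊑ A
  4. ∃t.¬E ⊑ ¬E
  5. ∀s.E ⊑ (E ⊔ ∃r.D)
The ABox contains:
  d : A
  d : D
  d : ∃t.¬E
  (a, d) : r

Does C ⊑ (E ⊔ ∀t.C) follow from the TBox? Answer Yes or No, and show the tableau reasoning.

1. C ⊑ (E ⊔ ∀t.C)  ⇔  (C ⊓ (¬E ⊓ ∃t.¬C)) unsat w.r.t. T
   all branches close; clash {C, ¬C} at an ∃-successor
2. Hence C ⊑ (E ⊔ ∀t.C): entailed.

Yes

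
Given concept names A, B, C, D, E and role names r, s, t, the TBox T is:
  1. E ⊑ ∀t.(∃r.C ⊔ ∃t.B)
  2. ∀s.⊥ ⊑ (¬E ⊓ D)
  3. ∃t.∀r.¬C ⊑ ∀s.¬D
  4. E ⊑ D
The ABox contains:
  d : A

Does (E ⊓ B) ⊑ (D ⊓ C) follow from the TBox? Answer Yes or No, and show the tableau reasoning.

No

1. (E ⊓ B) ⊑ (D ⊓ C)  ⇔  ((E ⊓ B) ⊓ (¬D ⊔ ¬C)) unsat w.r.t. T
   apply at x₀: E⊑∀t.(∃r.C ⊔ ∃t.B); E⊑D
   open: L(x₀) ⊇ {B, D, E, ¬C, ∀t.(∃r.C ⊔ ∃t.B), …} (+ ∃-successors)
2. Hence (E ⊓ B) ⊑ (D ⊓ C): not entailed.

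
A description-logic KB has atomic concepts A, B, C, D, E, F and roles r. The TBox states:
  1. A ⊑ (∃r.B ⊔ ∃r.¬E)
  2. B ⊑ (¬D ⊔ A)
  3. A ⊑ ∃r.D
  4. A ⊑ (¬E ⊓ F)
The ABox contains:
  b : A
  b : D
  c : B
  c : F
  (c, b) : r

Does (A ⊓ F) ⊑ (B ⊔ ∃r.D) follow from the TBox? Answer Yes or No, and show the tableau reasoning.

Yes

1. (A ⊓ F) ⊑ (B ⊔ ∃r.D)  ⇔  ((A ⊓ F) ⊓ (¬B ⊓ ∀r.¬D)) unsat w.r.t. T
   all branches close; clash {D, ¬D} at an ∃-successor
2. Hence (A ⊓ F) ⊑ (B ⊔ ∃r.D): entailed.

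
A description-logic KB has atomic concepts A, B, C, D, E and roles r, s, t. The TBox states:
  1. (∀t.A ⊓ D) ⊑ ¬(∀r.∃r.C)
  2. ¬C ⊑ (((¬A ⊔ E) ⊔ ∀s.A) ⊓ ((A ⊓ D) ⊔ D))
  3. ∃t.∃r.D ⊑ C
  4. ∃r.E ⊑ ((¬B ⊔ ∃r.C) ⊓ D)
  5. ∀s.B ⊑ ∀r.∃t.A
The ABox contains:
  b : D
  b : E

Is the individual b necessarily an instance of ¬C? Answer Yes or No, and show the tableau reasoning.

No

1. b : ¬C?  L(b) = {D, E} ∪ {C}
   open: L(b) ⊇ {C, D, E, ∀r.¬E, ∃s.¬B, …} (+ ∃-successors) — b ∉ ¬C possible
2. Hence b : ¬C: not entailed.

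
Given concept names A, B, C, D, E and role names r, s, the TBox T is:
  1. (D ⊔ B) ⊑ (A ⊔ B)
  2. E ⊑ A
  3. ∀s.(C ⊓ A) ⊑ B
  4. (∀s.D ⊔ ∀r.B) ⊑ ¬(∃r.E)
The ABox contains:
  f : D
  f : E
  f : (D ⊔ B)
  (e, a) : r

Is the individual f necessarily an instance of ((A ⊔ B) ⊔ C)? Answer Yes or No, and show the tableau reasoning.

1. f : ((A ⊔ B) ⊔ C)?  L(f) = {D, E, (D ⊔ B)} ∪ {((¬A ⊓ ¬B) ⊓ ¬C)}
   clash {A, ¬A} at f — f ∈ ((A ⊔ B) ⊔ C)
2. Hence f : ((A ⊔ B) ⊔ C): entailed.

Yes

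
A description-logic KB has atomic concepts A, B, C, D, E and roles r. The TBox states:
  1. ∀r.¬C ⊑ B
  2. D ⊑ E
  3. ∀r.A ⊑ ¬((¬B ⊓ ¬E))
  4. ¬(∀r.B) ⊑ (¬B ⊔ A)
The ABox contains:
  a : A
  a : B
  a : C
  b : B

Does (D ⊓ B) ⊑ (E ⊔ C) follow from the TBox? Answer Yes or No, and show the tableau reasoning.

Yes

1. (D ⊓ B) ⊑ (E ⊔ C)  ⇔  ((D ⊓ B) ⊓ (¬E ⊓ ¬C)) unsat w.r.t. T
   all branches close; clash {E, ¬E} at x₀
2. Hence (D ⊓ B) ⊑ (E ⊔ C): entailed.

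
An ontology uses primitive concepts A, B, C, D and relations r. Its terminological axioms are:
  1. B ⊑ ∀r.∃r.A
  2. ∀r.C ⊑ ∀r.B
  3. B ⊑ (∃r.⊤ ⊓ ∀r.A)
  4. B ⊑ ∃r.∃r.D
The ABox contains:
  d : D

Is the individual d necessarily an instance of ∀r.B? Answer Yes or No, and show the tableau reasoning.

No

1. d : ∀r.B?  L(d) = {D} ∪ {∃r.¬B}
   open: L(d) ⊇ {D, ¬B, ∃r.¬B, ∃r.¬C} (+ ∃-successors) — d ∉ ∀r.B possible
2. Hence d : ∀r.B: not entailed.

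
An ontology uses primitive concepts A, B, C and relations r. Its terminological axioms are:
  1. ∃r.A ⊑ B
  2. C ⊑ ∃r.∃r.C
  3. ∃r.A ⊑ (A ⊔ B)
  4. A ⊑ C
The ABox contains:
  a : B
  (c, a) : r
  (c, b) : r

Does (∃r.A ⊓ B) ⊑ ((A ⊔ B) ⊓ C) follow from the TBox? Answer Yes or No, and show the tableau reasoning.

1. (∃r.A ⊓ B) ⊑ ((A ⊔ B) ⊓ C)  ⇔  ((∃r.A ⊓ B) ⊓ ((¬A ⊓ ¬B) ⊔ ¬C)) unsat w.r.t. T
   apply at x₀: ∃r.A⊑(A ⊔ B)
   open: L(x₀) ⊇ {B, ¬A, ¬C, ∃r.A} (+ ∃-successors)
2. Hence (∃r.A ⊓ B) ⊑ ((A ⊔ B) ⊓ C): not entailed.

No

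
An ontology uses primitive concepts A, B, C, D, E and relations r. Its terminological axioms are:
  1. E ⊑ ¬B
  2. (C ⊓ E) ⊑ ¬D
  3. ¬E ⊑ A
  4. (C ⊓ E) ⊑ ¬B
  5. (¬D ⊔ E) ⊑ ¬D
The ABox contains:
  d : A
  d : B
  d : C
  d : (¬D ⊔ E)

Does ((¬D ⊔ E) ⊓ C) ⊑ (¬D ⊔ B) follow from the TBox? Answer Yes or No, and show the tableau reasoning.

1. ((¬D ⊔ E) ⊓ C) ⊑ (¬D ⊔ B)  ⇔  (((¬D ⊔ E) ⊓ C) ⊓ (D ⊓ ¬B)) unsat w.r.t. T
   all branches close; clash {D, ¬D} at x₀
2. Hence ((¬D ⊔ E) ⊓ C) ⊑ (¬D ⊔ B): entailed.

Yes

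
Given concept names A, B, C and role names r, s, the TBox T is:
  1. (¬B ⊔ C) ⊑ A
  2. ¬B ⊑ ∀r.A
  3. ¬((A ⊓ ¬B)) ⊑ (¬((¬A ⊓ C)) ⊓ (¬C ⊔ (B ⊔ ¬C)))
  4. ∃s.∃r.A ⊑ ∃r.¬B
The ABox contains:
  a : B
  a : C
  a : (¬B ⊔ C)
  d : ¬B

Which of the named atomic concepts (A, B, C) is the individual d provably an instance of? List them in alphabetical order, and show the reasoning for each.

{A}

1. d : A?  L(d) = {¬B} ∪ {¬A}
   clash {A, ¬A} at d — d ∈ A
2. d : B?  L(d) = {¬B} ∪ {¬B}
   apply at d: ¬B⊑∀r.A
   open: L(d) ⊇ {A, ¬B, ∀r.A, ∀s.∀r.¬A} — d ∉ B possible
3. d : C?  L(d) = {¬B} ∪ {¬C}
   apply at d: ¬B⊑∀r.A
   open: L(d) ⊇ {A, ¬B, ¬C, ∀r.A, ∀s.∀r.¬A} — d ∉ C possible
4. Entailed for d: {A}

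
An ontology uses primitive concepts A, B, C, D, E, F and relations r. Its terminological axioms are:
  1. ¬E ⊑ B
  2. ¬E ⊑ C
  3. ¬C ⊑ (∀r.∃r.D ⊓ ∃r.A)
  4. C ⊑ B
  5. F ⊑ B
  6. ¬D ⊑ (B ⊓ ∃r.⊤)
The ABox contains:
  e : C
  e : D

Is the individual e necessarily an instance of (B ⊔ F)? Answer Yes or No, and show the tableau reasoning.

1. e : (B ⊔ F)?  L(e) = {C, D} ∪ {(¬B ⊓ ¬F)}
   clash {B, ¬B} at e — e ∈ (B ⊔ F)
2. Hence e : (B ⊔ F): entailed.

Yes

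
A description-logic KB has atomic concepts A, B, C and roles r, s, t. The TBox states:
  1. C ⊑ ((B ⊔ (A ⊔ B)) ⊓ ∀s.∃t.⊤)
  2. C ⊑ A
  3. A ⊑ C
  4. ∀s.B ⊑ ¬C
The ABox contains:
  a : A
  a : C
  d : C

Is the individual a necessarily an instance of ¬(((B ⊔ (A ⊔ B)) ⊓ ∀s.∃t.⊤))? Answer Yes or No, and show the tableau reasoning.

No

1. a : ¬(((B ⊔ (A ⊔ B)) ⊓ ∀s.∃t.⊤))?  L(a) = {A, C} ∪ {((B ⊔ (A ⊔ B)) ⊓ ∀s.∃t.⊤)}
   open: L(a) ⊇ {A, B, C, ∀s.∃t.⊤, ∃s.¬B} (+ ∃-successors) — a ∉ ¬(((B ⊔ (A ⊔ B)) ⊓ ∀s.∃t.⊤)) possible
2. Hence a : ¬(((B ⊔ (A ⊔ B)) ⊓ ∀s.∃t.⊤)): not entailed.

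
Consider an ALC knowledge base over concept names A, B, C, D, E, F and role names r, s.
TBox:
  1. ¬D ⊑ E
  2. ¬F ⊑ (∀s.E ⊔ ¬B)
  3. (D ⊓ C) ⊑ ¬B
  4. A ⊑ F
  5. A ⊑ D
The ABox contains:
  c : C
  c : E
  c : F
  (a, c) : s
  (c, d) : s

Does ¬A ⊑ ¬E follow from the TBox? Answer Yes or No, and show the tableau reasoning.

1. ¬A ⊑ ¬E  ⇔  (¬A ⊓ E) unsat w.r.t. T
   open: L(x₀) ⊇ {E, F, ¬A, ¬D}
2. Hence ¬A ⊑ ¬E: not entailed.

No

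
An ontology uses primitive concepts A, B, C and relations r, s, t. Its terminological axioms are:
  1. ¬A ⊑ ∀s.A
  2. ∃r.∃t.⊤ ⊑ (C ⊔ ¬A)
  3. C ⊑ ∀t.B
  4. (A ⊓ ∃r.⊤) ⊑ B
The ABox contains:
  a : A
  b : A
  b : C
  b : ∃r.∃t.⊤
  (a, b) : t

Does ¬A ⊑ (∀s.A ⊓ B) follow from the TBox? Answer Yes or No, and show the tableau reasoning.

1. ¬A ⊑ (∀s.A ⊓ B)  ⇔  (¬A ⊓ (∃s.¬A ⊔ ¬B)) unsat w.r.t. T
   apply at x₀: ¬A⊑∀s.A
   open: L(x₀) ⊇ {¬A, ¬B, ¬C, ∀r.∀t.⊥, ∀s.A}
2. Hence ¬A ⊑ (∀s.A ⊓ B): not entailed.

No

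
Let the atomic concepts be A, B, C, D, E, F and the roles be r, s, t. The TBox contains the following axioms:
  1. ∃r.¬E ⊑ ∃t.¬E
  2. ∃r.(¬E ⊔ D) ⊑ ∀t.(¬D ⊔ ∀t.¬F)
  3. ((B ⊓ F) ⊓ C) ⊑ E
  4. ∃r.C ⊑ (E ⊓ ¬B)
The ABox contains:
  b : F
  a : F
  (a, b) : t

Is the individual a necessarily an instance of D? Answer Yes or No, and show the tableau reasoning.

No

1. a : D?  L(a) = {F} ∪ {¬D}
   open: L(a) ⊇ {F, ¬B, ¬D, ∀r.(E ⊓ ¬D), ∀r.E, …} — a ∉ D possible
2. Hence a : D: not entailed.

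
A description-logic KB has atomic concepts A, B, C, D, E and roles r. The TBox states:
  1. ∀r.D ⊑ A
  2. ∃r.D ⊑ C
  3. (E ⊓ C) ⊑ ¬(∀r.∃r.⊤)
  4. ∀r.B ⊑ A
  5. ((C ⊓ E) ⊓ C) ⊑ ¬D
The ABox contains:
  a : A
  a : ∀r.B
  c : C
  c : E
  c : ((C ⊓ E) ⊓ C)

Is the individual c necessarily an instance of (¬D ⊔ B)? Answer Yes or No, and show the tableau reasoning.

1. c : (¬D ⊔ B)?  L(c) = {C, E, ((C ⊓ E) ⊓ C)} ∪ {(D ⊓ ¬B)}
   clash {D, ¬D} at c — c ∈ (¬D ⊔ B)
2. Hence c : (¬D ⊔ B): entailed.

Yes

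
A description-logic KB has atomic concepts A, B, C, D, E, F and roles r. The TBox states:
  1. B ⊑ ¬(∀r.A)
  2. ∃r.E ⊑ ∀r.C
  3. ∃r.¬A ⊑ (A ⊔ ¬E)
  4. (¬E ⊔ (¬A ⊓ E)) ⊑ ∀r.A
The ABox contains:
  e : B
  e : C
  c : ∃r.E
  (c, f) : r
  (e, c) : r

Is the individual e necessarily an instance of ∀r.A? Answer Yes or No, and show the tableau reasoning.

No

1. e : ∀r.A?  L(e) = {B, C} ∪ {∃r.¬A}
   apply at e: ∃r.¬A⊑(A ⊔ ¬E)
   open: L(e) ⊇ {A, B, C, E, ∀r.¬E, …} (+ ∃-successors) — e ∉ ∀r.A possible
2. Hence e : ∀r.A: not entailed.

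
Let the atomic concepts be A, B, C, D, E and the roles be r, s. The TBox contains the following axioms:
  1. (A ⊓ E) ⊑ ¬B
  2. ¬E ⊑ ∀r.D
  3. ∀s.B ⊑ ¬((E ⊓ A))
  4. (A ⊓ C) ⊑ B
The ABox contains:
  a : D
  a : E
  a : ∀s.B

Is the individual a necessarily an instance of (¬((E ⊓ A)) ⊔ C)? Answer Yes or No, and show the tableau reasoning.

Yes

1. a : (¬((E ⊓ A)) ⊔ C)?  L(a) = {D, E, ∀s.B} ∪ {((E ⊓ A) ⊓ ¬C)}
   clash {B, ¬B} at a — a ∈ (¬((E ⊓ A)) ⊔ C)
2. Hence a : (¬((E ⊓ A)) ⊔ C): entailed.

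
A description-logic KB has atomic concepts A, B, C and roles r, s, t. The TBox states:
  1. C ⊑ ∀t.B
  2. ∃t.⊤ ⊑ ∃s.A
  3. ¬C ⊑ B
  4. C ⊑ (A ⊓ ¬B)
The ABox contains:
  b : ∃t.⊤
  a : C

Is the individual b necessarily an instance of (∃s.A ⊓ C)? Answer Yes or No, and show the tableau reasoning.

No

1. b : (∃s.A ⊓ C)?  L(b) = {∃t.⊤} ∪ {(∀s.¬A ⊔ ¬C)}
   apply at b: ∃t.⊤⊑∃s.A
   open: L(b) ⊇ {B, ¬C, ∃s.A, ∃t.⊤} (+ ∃-successors) — b ∉ (∃s.A ⊓ C) possible
2. Hence b : (∃s.A ⊓ C): not entailed.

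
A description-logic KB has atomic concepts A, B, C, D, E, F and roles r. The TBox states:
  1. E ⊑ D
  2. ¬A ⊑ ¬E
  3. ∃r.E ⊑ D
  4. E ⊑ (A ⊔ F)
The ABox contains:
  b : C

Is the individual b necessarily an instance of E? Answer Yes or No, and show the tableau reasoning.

No

1. b : E?  L(b) = {C} ∪ {¬E}
   open: L(b) ⊇ {C, ¬E, ∀r.¬E} — b ∉ E possible
2. Hence b : E: not entailed.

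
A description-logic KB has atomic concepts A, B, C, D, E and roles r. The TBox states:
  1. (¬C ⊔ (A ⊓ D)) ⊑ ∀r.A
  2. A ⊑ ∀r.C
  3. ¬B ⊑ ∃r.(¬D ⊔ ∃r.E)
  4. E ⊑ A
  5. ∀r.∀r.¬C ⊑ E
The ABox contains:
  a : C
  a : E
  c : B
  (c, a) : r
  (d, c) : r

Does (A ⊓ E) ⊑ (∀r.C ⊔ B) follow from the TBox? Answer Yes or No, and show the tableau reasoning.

1. (A ⊓ E) ⊑ (∀r.C ⊔ B)  ⇔  ((A ⊓ E) ⊓ (∃r.¬C ⊓ ¬B)) unsat w.r.t. T
   all branches close; clash {C, ¬C} at an ∃-successor
2. Hence (A ⊓ E) ⊑ (∀r.C ⊔ B): entailed.

Yes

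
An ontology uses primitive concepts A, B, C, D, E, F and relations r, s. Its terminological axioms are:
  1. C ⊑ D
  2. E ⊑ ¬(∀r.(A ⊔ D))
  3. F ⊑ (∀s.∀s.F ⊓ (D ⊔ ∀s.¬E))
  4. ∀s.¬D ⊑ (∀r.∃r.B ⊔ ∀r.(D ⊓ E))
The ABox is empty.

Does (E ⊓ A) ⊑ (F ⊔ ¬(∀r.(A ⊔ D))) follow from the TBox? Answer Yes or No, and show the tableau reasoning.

Yes

1. (E ⊓ A) ⊑ (F ⊔ ¬(∀r.(A ⊔ D)))  ⇔  ((E ⊓ A) ⊓ (¬F ⊓ ∀r.(A ⊔ D))) unsat w.r.t. T
   all branches close; clash {D, ¬D} at an ∃-successor
2. Hence (E ⊓ A) ⊑ (F ⊔ ¬(∀r.(A ⊔ D))): entailed.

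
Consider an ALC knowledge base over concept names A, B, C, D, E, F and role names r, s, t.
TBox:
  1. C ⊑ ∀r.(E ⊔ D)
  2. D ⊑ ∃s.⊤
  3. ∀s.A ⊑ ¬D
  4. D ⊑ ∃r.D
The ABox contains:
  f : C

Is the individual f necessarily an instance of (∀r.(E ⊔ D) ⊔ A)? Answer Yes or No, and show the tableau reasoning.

Yes

1. f : (∀r.(E ⊔ D) ⊔ A)?  L(f) = {C} ∪ {(∃r.(¬E ⊓ ¬D) ⊓ ¬A)}
   clash {D, ¬D} at an ∃-successor — f ∈ (∀r.(E ⊔ D) ⊔ A)
2. Hence f : (∀r.(E ⊔ D) ⊔ A): entailed.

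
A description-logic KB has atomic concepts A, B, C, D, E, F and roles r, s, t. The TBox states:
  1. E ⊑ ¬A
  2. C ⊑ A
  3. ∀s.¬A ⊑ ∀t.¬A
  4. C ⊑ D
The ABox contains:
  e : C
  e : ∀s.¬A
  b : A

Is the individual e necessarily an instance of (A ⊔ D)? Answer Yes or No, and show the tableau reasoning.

1. e : (A ⊔ D)?  L(e) = {C, ∀s.¬A} ∪ {(¬A ⊓ ¬D)}
   clash {A, ¬A} at e — e ∈ (A ⊔ D)
2. Hence e : (A ⊔ D): entailed.

Yes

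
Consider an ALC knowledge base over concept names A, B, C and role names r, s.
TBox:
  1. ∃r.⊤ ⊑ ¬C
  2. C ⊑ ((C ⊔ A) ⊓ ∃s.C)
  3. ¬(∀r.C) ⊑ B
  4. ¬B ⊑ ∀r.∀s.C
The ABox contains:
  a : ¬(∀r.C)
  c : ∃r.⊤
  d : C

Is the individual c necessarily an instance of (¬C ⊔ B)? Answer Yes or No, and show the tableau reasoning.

Yes

1. c : (¬C ⊔ B)?  L(c) = {∃r.⊤} ∪ {(C ⊓ ¬B)}
   clash {B, ¬B} at c — c ∈ (¬C ⊔ B)
2. Hence c : (¬C ⊔ B): entailed.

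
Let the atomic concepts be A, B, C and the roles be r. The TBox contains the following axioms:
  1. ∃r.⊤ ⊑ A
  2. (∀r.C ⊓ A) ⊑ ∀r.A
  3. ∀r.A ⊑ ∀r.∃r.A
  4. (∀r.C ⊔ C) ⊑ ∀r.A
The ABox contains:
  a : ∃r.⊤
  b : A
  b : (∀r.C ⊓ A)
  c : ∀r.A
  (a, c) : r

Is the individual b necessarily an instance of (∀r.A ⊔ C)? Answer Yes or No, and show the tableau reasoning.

Yes

1. b : (∀r.A ⊔ C)?  L(b) = {A, (∀r.C ⊓ A)} ∪ {(∃r.¬A ⊓ ¬C)}
   clash {A, ¬A} at an ∃-successor — b ∈ (∀r.A ⊔ C)
2. Hence b : (∀r.A ⊔ C): entailed.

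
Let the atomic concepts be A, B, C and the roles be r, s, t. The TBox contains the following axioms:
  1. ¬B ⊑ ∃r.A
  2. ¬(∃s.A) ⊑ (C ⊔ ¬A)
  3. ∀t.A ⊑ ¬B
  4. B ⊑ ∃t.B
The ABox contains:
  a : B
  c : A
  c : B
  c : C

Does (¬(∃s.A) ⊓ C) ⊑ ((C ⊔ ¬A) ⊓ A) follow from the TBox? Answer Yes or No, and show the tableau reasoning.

1. (¬(∃s.A) ⊓ C) ⊑ ((C ⊔ ¬A) ⊓ A)  ⇔  ((∀s.¬A ⊓ C) ⊓ ((¬C ⊓ A) ⊔ ¬A)) unsat w.r.t. T
   apply at x₀: ¬(∃s.A)⊑(C ⊔ ¬A)
   open: L(x₀) ⊇ {B, C, ¬A, ∀s.¬A, ∃t.B, …} (+ ∃-successors)
2. Hence (¬(∃s.A) ⊓ C) ⊑ ((C ⊔ ¬A) ⊓ A): not entailed.

No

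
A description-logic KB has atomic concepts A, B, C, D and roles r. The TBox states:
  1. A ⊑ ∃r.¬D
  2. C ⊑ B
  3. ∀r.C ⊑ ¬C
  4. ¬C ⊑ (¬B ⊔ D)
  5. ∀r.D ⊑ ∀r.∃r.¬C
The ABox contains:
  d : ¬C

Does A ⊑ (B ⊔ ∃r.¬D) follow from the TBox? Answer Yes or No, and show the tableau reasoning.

1. A ⊑ (B ⊔ ∃r.¬D)  ⇔  (A ⊓ (¬B ⊓ ∀r.D)) unsat w.r.t. T
   all branches close; clash {B, ¬B} at x₀
2. Hence A ⊑ (B ⊔ ∃r.¬D): entailed.

Yes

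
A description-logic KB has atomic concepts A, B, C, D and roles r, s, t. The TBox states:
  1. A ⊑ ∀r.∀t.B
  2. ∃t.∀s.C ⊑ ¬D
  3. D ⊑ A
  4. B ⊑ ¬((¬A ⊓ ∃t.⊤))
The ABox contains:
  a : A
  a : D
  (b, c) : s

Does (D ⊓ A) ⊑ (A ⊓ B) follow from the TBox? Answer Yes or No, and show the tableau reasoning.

1. (D ⊓ A) ⊑ (A ⊓ B)  ⇔  ((D ⊓ A) ⊓ (¬A ⊔ ¬B)) unsat w.r.t. T
   apply at x₀: A⊑∀r.∀t.B
   open: L(x₀) ⊇ {A, D, ¬B, ∀r.∀t.B, ∀t.∃s.¬C}
2. Hence (D ⊓ A) ⊑ (A ⊓ B): not entailed.

No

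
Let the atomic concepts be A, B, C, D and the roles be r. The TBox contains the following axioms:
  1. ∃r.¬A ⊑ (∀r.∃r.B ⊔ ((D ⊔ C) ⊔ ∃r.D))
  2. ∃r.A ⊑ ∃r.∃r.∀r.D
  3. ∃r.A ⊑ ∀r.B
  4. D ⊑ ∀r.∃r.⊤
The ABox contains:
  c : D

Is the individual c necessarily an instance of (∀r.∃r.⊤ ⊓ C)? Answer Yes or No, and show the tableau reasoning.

No

1. c : (∀r.∃r.⊤ ⊓ C)?  L(c) = {D} ∪ {(∃r.∀r.⊥ ⊔ ¬C)}
   apply at c: D⊑∀r.∃r.⊤
   open: L(c) ⊇ {D, ¬C, ∀r.A, ∀r.¬A, ∀r.∃r.⊤} — c ∉ (∀r.∃r.⊤ ⊓ C) possible
2. Hence c : (∀r.∃r.⊤ ⊓ C): not entailed.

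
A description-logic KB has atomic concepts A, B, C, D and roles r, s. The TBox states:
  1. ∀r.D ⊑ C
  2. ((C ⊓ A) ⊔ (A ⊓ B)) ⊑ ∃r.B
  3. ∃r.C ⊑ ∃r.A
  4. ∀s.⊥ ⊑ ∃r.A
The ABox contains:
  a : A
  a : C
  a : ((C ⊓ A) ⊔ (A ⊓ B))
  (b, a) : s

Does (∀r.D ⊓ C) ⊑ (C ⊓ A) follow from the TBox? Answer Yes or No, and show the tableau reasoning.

No

1. (∀r.D ⊓ C) ⊑ (C ⊓ A)  ⇔  ((∀r.D ⊓ C) ⊓ (¬C ⊔ ¬A)) unsat w.r.t. T
   open: L(x₀) ⊇ {C, ¬A, ∀r.D, ∀r.¬C, ∃s.⊤} (+ ∃-successors)
2. Hence (∀r.D ⊓ C) ⊑ (C ⊓ A): not entailed.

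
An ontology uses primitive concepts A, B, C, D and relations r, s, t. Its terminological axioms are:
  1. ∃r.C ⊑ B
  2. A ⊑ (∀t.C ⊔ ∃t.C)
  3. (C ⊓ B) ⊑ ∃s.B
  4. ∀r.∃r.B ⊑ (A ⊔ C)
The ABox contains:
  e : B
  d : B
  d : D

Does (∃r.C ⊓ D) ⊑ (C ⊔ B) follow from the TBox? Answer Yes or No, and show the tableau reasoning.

1. (∃r.C ⊓ D) ⊑ (C ⊔ B)  ⇔  ((∃r.C ⊓ D) ⊓ (¬C ⊓ ¬B)) unsat w.r.t. T
   all branches close; clash {B, ¬B} at x₀
2. Hence (∃r.C ⊓ D) ⊑ (C ⊔ B): entailed.

Yes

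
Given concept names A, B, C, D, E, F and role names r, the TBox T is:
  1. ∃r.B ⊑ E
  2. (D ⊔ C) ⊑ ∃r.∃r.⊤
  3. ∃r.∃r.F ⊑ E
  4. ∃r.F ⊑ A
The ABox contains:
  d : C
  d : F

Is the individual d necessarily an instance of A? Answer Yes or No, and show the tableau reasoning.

1. d : A?  L(d) = {C, F} ∪ {¬A}
   open: L(d) ⊇ {C, F, ¬A, ∀r.¬B, ∀r.¬F, …} (+ ∃-successors) — d ∉ A possible
2. Hence d : A: not entailed.

No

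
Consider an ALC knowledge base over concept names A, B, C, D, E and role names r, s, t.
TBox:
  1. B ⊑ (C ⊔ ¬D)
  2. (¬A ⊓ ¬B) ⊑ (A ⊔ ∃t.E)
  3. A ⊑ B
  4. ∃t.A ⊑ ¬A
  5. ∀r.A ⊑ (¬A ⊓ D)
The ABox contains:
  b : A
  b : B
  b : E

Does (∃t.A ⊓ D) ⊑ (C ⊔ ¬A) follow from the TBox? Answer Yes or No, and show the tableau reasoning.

1. (∃t.A ⊓ D) ⊑ (C ⊔ ¬A)  ⇔  ((∃t.A ⊓ D) ⊓ (¬C ⊓ A)) unsat w.r.t. T
   all branches close; clash {D, ¬D} at x₀
2. Hence (∃t.A ⊓ D) ⊑ (C ⊔ ¬A): entailed.

Yes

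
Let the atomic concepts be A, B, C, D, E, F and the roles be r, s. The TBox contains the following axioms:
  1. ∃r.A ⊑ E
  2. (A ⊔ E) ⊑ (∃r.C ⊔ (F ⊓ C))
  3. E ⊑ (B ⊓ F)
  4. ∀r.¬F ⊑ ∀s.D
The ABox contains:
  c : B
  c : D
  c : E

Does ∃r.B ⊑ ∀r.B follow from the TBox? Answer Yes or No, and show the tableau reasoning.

1. ∃r.B ⊑ ∀r.B  ⇔  (∃r.B ⊓ ∃r.¬B) unsat w.r.t. T
   open: L(x₀) ⊇ {¬A, ¬E, ∀r.¬A, ∃r.B, ∃r.F, …} (+ ∃-successors)
2. Hence ∃r.B ⊑ ∀r.B: not entailed.

No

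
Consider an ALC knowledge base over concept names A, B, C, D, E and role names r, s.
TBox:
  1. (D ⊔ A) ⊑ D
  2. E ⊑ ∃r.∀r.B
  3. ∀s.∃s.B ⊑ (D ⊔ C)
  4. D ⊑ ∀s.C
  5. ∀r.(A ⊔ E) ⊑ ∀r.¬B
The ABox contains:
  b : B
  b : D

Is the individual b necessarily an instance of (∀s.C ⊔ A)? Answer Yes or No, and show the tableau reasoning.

1. b : (∀s.C ⊔ A)?  L(b) = {B, D} ∪ {(∃s.¬C ⊓ ¬A)}
   clash {C, ¬C} at an ∃-successor — b ∈ (∀s.C ⊔ A)
2. Hence b : (∀s.C ⊔ A): entailed.

Yes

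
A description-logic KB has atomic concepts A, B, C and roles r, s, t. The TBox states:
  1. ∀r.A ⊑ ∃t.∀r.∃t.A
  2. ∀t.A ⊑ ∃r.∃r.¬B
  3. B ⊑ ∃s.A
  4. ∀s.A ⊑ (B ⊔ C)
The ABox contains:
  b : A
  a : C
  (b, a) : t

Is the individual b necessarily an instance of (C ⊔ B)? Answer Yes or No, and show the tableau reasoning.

No

1. b : (C ⊔ B)?  L(b) = {A} ∪ {(¬C ⊓ ¬B)}
   open: L(b) ⊇ {A, ¬B, ¬C, ∃r.¬A, ∃s.¬A, …} (+ ∃-successors) — b ∉ (C ⊔ B) possible
2. Hence b : (C ⊔ B): not entailed.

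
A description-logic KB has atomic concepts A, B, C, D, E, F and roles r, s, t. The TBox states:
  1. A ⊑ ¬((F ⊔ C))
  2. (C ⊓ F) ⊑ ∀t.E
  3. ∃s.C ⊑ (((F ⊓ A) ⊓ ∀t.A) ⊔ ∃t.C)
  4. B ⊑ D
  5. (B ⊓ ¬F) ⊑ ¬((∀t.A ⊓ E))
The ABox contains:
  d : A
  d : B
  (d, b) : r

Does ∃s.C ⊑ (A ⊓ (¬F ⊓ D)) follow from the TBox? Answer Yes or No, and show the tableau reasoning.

No

1. ∃s.C ⊑ (A ⊓ (¬F ⊓ D))  ⇔  (∃s.C ⊓ (¬A ⊔ (F ⊔ ¬D))) unsat w.r.t. T
   apply at x₀: ∃s.C⊑(((F ⊓ A) ⊓ ∀t.A) ⊔ ∃t.C)
   open: L(x₀) ⊇ {¬A, ¬B, ¬C, ∃s.C, ∃t.C} (+ ∃-successors)
2. Hence ∃s.C ⊑ (A ⊓ (¬F ⊓ D)): not entailed.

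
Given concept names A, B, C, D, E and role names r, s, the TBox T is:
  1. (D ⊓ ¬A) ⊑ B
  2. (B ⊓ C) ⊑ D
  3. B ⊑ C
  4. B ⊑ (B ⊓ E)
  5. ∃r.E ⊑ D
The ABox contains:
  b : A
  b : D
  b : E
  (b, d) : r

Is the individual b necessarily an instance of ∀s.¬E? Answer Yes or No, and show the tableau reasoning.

No

1. b : ∀s.¬E?  L(b) = {A, D, E} ∪ {∃s.E}
   open: L(b) ⊇ {A, D, E, ¬B, ∃s.E} (+ ∃-successors) — b ∉ ∀s.¬E possible
2. Hence b : ∀s.¬E: not entailed.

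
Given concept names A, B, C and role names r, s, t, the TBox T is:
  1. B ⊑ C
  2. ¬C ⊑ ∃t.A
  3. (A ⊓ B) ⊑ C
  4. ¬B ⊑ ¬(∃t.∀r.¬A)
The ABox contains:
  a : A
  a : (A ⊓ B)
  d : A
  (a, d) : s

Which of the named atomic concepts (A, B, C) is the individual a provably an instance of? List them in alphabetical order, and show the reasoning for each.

1. a : A?  L(a) = {A, (A ⊓ B)} ∪ {¬A}
   clash {A, ¬A} at a — a ∈ A
2. a : B?  L(a) = {A, (A ⊓ B)} ∪ {¬B}
   clash {B, ¬B} at a — a ∈ B
3. a : C?  L(a) = {A, (A ⊓ B)} ∪ {¬C}
   clash {C, ¬C} at a — a ∈ C
4. Entailed for a: {A, B, C}

{A, B, C}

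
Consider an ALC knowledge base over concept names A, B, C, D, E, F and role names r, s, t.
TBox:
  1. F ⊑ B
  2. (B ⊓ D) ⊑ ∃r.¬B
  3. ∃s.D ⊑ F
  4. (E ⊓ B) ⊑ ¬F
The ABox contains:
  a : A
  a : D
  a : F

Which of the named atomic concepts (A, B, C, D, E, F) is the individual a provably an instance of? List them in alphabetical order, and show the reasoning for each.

{A, B, D, F}

1. a : A?  L(a) = {A, D, F} ∪ {¬A}
   clash {A, ¬A} at a — a ∈ A
2. a : B?  L(a) = {A, D, F} ∪ {¬B}
   clash {B, ¬B} at a — a ∈ B
3. a : C?  L(a) = {A, D, F} ∪ {¬C}
   apply at a: F⊑B
   open: L(a) ⊇ {A, B, D, F, ¬C, …} (+ ∃-successors) — a ∉ C possible
4. a : D?  L(a) = {A, D, F} ∪ {¬D}
   clash {D, ¬D} at a — a ∈ D
5. a : E?  L(a) = {A, D, F} ∪ {¬E}
   apply at a: F⊑B
   open: L(a) ⊇ {A, B, D, F, ¬E, …} (+ ∃-successors) — a ∉ E possible
6. a : F?  L(a) = {A, D, F} ∪ {¬F}
   clash {F, ¬F} at a — a ∈ F
7. Entailed for a: {A, B, D, F}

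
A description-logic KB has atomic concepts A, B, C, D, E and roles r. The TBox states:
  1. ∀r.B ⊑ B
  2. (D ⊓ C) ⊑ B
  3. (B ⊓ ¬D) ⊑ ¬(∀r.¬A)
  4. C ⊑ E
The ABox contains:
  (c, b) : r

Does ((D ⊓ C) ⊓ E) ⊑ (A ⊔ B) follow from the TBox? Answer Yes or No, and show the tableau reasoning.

1. ((D ⊓ C) ⊓ E) ⊑ (A ⊔ B)  ⇔  (((D ⊓ C) ⊓ E) ⊓ (¬A ⊓ ¬B)) unsat w.r.t. T
   all branches close; clash {B, ¬B} at x₀
2. Hence ((D ⊓ C) ⊓ E) ⊑ (A ⊔ B): entailed.

Yes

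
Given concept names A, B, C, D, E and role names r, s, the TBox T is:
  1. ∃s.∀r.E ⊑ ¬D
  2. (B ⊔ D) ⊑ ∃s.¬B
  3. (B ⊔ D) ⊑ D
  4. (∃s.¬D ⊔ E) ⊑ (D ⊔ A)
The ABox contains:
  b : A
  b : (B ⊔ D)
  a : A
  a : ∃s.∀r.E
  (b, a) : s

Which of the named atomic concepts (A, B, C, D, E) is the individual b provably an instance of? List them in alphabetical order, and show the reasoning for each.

{A, D}

1. b : A?  L(b) = {A, (B ⊔ D)} ∪ {¬A}
   clash {A, ¬A} at b — b ∈ A
2. b : B?  L(b) = {A, (B ⊔ D)} ∪ {¬B}
   apply at b: (B ⊔ D)⊑∃s.¬B; (B ⊔ D)⊑D
   open: L(b) ⊇ {A, D, ¬B, ∀s.∃r.¬E, ∃s.¬B} (+ ∃-successors) — b ∉ B possible
3. b : C?  L(b) = {A, (B ⊔ D)} ∪ {¬C}
   apply at b: (B ⊔ D)⊑∃s.¬B; (B ⊔ D)⊑D
   open: L(b) ⊇ {A, B, D, ¬C, ∀s.∃r.¬E, …} (+ ∃-successors) — b ∉ C possible
4. b : D?  L(b) = {A, (B ⊔ D)} ∪ {¬D}
   clash {D, ¬D} at b — b ∈ D
5. b : E?  L(b) = {A, (B ⊔ D)} ∪ {¬E}
   apply at b: (B ⊔ D)⊑∃s.¬B; (B ⊔ D)⊑D
   open: L(b) ⊇ {A, B, D, ¬E, ∀s.∃r.¬E, …} (+ ∃-successors) — b ∉ E possible
6. Entailed for b: {A, D}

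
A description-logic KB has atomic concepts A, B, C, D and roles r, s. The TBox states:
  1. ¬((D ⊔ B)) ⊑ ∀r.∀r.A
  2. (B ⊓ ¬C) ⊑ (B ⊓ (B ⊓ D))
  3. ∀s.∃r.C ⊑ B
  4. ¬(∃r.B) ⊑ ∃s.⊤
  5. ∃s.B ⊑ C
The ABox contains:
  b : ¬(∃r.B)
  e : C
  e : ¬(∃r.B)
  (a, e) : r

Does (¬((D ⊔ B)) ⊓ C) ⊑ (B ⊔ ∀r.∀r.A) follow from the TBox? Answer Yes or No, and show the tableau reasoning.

Yes

1. (¬((D ⊔ B)) ⊓ C) ⊑ (B ⊔ ∀r.∀r.A)  ⇔  (((¬D ⊓ ¬B) ⊓ C) ⊓ (¬B ⊓ ∃r.∃r.¬A)) unsat w.r.t. T
   all branches close; clash {B, ¬B} at x₀
2. Hence (¬((D ⊔ B)) ⊓ C) ⊑ (B ⊔ ∀r.∀r.A): entailed.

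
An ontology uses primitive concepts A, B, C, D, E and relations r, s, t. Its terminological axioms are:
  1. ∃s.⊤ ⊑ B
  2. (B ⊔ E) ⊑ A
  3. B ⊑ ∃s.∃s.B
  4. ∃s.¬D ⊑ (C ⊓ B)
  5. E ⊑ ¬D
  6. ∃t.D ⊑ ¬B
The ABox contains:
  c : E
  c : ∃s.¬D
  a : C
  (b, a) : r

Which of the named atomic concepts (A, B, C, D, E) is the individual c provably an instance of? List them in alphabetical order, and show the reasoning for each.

1. c : A?  L(c) = {E, ∃s.¬D} ∪ {¬A}
   clash {A, ¬A} at c — c ∈ A
2. c : B?  L(c) = {E, ∃s.¬D} ∪ {¬B}
   clash {B, ¬B} at c — c ∈ B
3. c : C?  L(c) = {E, ∃s.¬D} ∪ {¬C}
   clash {C, ¬C} at c — c ∈ C
4. c : D?  L(c) = {E, ∃s.¬D} ∪ {¬D}
   apply at c: ∃s.¬D⊑(C ⊓ B)
   open: L(c) ⊇ {A, B, C, E, ¬D, …} (+ ∃-successors) — c ∉ D possible
5. c : E?  L(c) = {E, ∃s.¬D} ∪ {¬E}
   clash {E, ¬E} at c — c ∈ E
6. Entailed for c: {A, B, C, E}

{A, B, C, E}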